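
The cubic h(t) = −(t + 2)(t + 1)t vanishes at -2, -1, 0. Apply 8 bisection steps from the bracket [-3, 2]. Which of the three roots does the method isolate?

h(-0.5) = 0.375 > 0, so the root lies in [-0.5, 2]
h(0.75) = -3.609375 < 0, so the root lies in [-0.5, 0.75]
h(0.125) = -0.298828 < 0, so the root lies in [-0.5, 0.125]
h(-0.1875) = 0.2761 > 0, so the root lies in [-0.1875, 0.125]
h(-0.03125) = 0.0596 > 0, so the root lies in [-0.03125, 0.125]
h(0.046875) = -0.1004 < 0, so the root lies in [-0.03125, 0.046875]
h(0.0078125) = -0.0158 < 0, so the root lies in [-0.03125, 0.0078125]
h(-0.01171875) = 0.023 > 0, so the root lies in [-0.01171875, 0.0078125]

0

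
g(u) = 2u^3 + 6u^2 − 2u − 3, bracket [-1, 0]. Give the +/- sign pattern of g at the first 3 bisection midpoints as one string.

-++

g(-0.5) = -0.75 < 0, so the root lies in [-1, -0.5]
g(-0.75) = 1.03125 > 0, so the root lies in [-0.75, -0.5]
g(-0.625) = 0.105469 > 0, so the root lies in [-0.625, -0.5]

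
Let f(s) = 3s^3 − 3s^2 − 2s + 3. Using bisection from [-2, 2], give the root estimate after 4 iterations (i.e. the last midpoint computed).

-0.75

midpoint 0: f = 3 > 0 → [-2, 0]
midpoint -1: f = -1 < 0 → [-1, 0]
midpoint -0.5: f = 2.875 > 0 → [-1, -0.5]
midpoint -0.75: f = 1.5469 > 0 → [-1, -0.75]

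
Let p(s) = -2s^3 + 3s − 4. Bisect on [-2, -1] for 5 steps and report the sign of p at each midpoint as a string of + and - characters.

-+-++

p(-1.5) = -1.75 < 0, so the root lies in [-2, -1.5]
p(-1.75) = 1.46875 > 0, so the root lies in [-1.75, -1.5]
p(-1.625) = -0.292969 < 0, so the root lies in [-1.75, -1.625]
p(-1.6875) = 0.5483 > 0, so the root lies in [-1.6875, -1.625]
p(-1.65625) = 0.118 > 0, so the root lies in [-1.65625, -1.625]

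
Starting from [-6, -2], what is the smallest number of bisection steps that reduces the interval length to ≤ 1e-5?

Width after n steps is 4/2^n. Need 2^n ≥ 4/1e-5 = 400000.
2^18 = 262144 < 400000 ≤ 2^19 = 524288, so n = 19.

19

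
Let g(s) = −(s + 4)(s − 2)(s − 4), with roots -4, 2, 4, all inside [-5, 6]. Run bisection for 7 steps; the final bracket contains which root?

s = 0.5 gives g = -23.625, negative; keep [-5, 0.5]
s = -2.25 gives g = -46.484375, negative; keep [-5, -2.25]
s = -3.625 gives g = -16.083984, negative; keep [-5, -3.625]
s = -4.3125 gives g = 16.3977, positive; keep [-4.3125, -3.625]
s = -3.96875 gives g = -1.4864, negative; keep [-4.3125, -3.96875]
s = -4.140625 gives g = 7.0296, positive; keep [-4.140625, -3.96875]
s = -4.0546875 gives g = 2.667, positive; keep [-4.0546875, -3.96875]

-4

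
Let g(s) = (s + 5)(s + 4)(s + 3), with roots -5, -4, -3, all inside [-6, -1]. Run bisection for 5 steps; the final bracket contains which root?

-3

m = -3.5, g(m) = -0.375 (−); new bracket [-3.5, -1]
m = -2.25, g(m) = 3.609375 (+); new bracket [-3.5, -2.25]
m = -2.875, g(m) = 0.298828 (+); new bracket [-3.5, -2.875]
m = -3.1875, g(m) = -0.2761 (−); new bracket [-3.1875, -2.875]
m = -3.03125, g(m) = -0.0596 (−); new bracket [-3.03125, -2.875]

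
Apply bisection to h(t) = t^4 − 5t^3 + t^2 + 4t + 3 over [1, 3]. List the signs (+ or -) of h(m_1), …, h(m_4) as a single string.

--++

t = 2 gives h = -9, negative; keep [1, 2]
t = 1.5 gives h = -0.5625, negative; keep [1, 1.5]
t = 1.25 gives h = 2.238281, positive; keep [1.25, 1.5]
t = 1.375 gives h = 0.967, positive; keep [1.375, 1.5]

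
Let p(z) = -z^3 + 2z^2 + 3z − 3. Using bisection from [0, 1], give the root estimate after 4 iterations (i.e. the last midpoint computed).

0.8125

z = 0.5 gives p = -1.125, negative; keep [0.5, 1]
z = 0.75 gives p = -0.046875, negative; keep [0.75, 1]
z = 0.875 gives p = 0.486328, positive; keep [0.75, 0.875]
z = 0.8125 gives p = 0.2214, positive; keep [0.75, 0.8125]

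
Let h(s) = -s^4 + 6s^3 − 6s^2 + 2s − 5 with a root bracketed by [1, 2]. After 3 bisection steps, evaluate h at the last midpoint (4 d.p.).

h(1.5) = -0.3125 < 0, so the root lies in [1.5, 2]
h(1.75) = 2.902344 > 0, so the root lies in [1.5, 1.75]
h(1.625) = 1.179443 > 0, so the root lies in [1.5, 1.625]

1.1794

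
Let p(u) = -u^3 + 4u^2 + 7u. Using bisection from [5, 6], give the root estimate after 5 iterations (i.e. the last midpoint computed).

midpoint 5.5: p = -6.875 < 0 → [5, 5.5]
midpoint 5.25: p = 2.296875 > 0 → [5.25, 5.5]
midpoint 5.375: p = -2.099609 < 0 → [5.25, 5.375]
midpoint 5.3125: p = 0.1453 > 0 → [5.3125, 5.375]
midpoint 5.34375: p = -0.9654 < 0 → [5.3125, 5.34375]

5.34375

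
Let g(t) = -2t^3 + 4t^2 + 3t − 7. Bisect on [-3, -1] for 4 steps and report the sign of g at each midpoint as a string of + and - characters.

++-+

g(-2) = 19 > 0, so the root lies in [-2, -1]
g(-1.5) = 4.25 > 0, so the root lies in [-1.5, -1]
g(-1.25) = -0.59375 < 0, so the root lies in [-1.5, -1.25]
g(-1.375) = 1.6367 > 0, so the root lies in [-1.375, -1.25]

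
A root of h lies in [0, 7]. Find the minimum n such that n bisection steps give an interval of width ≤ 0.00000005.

28

Width after n steps is 7/2^n. Need 2^n ≥ 7/0.00000005 = 140000000.
2^27 = 134217728 < 140000000 ≤ 2^28 = 268435456, so n = 28.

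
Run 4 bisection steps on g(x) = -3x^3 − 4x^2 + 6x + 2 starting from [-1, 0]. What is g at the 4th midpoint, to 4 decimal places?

x = -0.5 gives g = -1.625, negative; keep [-0.5, 0]
x = -0.25 gives g = 0.296875, positive; keep [-0.5, -0.25]
x = -0.375 gives g = -0.654297, negative; keep [-0.375, -0.25]
x = -0.3125 gives g = -0.1741, negative; keep [-0.3125, -0.25]

-0.1741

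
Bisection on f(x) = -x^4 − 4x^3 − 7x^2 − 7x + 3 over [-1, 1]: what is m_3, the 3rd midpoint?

0.25

x = 0 gives f = 3, positive; keep [0, 1]
x = 0.5 gives f = -2.8125, negative; keep [0, 0.5]
x = 0.25 gives f = 0.746094, positive; keep [0.25, 0.5]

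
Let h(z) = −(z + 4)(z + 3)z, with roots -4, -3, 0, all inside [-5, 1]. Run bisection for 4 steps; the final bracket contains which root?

m = -2, h(m) = 4 (+); new bracket [-2, 1]
m = -0.5, h(m) = 4.375 (+); new bracket [-0.5, 1]
m = 0.25, h(m) = -3.453125 (−); new bracket [-0.5, 0.25]
m = -0.125, h(m) = 1.3926 (+); new bracket [-0.125, 0.25]

0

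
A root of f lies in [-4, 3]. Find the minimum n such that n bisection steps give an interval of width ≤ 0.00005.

Width after n steps is 7/2^n. Need 2^n ≥ 7/0.00005 = 140000.
2^17 = 131072 < 140000 ≤ 2^18 = 262144, so n = 18.

18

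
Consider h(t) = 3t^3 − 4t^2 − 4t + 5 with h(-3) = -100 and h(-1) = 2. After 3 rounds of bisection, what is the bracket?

m = -2, h(m) = -27 (−); new bracket [-2, -1]
m = -1.5, h(m) = -8.125 (−); new bracket [-1.5, -1]
m = -1.25, h(m) = -2.109375 (−); new bracket [-1.25, -1]

[-1.25, -1]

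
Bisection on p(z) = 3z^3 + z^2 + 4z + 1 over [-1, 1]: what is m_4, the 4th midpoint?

m = 0, p(m) = 1 (+); new bracket [-1, 0]
m = -0.5, p(m) = -1.125 (−); new bracket [-0.5, 0]
m = -0.25, p(m) = 0.015625 (+); new bracket [-0.5, -0.25]
m = -0.375, p(m) = -0.5176 (−); new bracket [-0.375, -0.25]

-0.375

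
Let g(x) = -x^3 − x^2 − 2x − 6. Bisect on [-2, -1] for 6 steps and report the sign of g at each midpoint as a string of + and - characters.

g(-1.5) = -1.875 < 0, so the root lies in [-2, -1.5]
g(-1.75) = -0.203125 < 0, so the root lies in [-2, -1.75]
g(-1.875) = 0.826172 > 0, so the root lies in [-1.875, -1.75]
g(-1.8125) = 0.2942 > 0, so the root lies in [-1.8125, -1.75]
g(-1.78125) = 0.0413 > 0, so the root lies in [-1.78125, -1.75]
g(-1.765625) = -0.082 < 0, so the root lies in [-1.78125, -1.765625]

--+++-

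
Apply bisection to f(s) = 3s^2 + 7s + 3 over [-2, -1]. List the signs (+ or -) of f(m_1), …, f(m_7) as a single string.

midpoint -1.5: f = -0.75 < 0 → [-2, -1.5]
midpoint -1.75: f = -0.0625 < 0 → [-2, -1.75]
midpoint -1.875: f = 0.421875 > 0 → [-1.875, -1.75]
midpoint -1.8125: f = 0.168 > 0 → [-1.8125, -1.75]
midpoint -1.78125: f = 0.0498 > 0 → [-1.78125, -1.75]
midpoint -1.765625: f = -0.0071 < 0 → [-1.78125, -1.765625]
midpoint -1.7734375: f = 0.0212 > 0 → [-1.7734375, -1.765625]

--+++-+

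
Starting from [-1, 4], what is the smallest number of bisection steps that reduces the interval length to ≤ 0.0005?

Width after n steps is 5/2^n. Need 2^n ≥ 5/0.0005 = 10000.
2^13 = 8192 < 10000 ≤ 2^14 = 16384, so n = 14.

14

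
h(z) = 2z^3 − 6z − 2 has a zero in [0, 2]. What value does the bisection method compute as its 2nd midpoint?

z = 1 gives h = -6, negative; keep [1, 2]
z = 1.5 gives h = -4.25, negative; keep [1.5, 2]

1.5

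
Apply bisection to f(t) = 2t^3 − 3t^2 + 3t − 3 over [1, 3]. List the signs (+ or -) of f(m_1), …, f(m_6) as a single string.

++-+++

midpoint 2: f = 7 > 0 → [1, 2]
midpoint 1.5: f = 1.5 > 0 → [1, 1.5]
midpoint 1.25: f = -0.03125 < 0 → [1.25, 1.5]
midpoint 1.375: f = 0.6523 > 0 → [1.25, 1.375]
midpoint 1.3125: f = 0.2915 > 0 → [1.25, 1.3125]
midpoint 1.28125: f = 0.1255 > 0 → [1.25, 1.28125]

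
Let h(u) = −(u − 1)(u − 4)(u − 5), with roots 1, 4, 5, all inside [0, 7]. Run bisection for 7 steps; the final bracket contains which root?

midpoint 3.5: h = -1.875 < 0 → [0, 3.5]
midpoint 1.75: h = -5.484375 < 0 → [0, 1.75]
midpoint 0.875: h = 1.611328 > 0 → [0.875, 1.75]
midpoint 1.3125: h = -3.0969 < 0 → [0.875, 1.3125]
midpoint 1.09375: h = -1.0643 < 0 → [0.875, 1.09375]
midpoint 0.984375: h = 0.1892 > 0 → [0.984375, 1.09375]
midpoint 1.0390625: h = -0.4581 < 0 → [0.984375, 1.0390625]

1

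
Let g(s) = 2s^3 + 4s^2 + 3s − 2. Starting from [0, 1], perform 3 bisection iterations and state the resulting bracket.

g(0.5) = 0.75 > 0, so the root lies in [0, 0.5]
g(0.25) = -0.96875 < 0, so the root lies in [0.25, 0.5]
g(0.375) = -0.207031 < 0, so the root lies in [0.375, 0.5]

[0.375, 0.5]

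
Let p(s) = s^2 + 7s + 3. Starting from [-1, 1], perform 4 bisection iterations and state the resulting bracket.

[-0.5, -0.375]

m = 0, p(m) = 3 (+); new bracket [-1, 0]
m = -0.5, p(m) = -0.25 (−); new bracket [-0.5, 0]
m = -0.25, p(m) = 1.3125 (+); new bracket [-0.5, -0.25]
m = -0.375, p(m) = 0.5156 (+); new bracket [-0.5, -0.375]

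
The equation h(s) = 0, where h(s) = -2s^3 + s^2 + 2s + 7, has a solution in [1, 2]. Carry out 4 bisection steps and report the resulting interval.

m = 1.5, h(m) = 5.5 (+); new bracket [1.5, 2]
m = 1.75, h(m) = 2.84375 (+); new bracket [1.75, 2]
m = 1.875, h(m) = 1.082031 (+); new bracket [1.875, 2]
m = 1.9375, h(m) = 0.0825 (+); new bracket [1.9375, 2]

[1.9375, 2]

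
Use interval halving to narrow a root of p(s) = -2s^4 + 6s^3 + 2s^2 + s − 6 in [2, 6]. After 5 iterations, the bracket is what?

[3.25, 3.375]

m = 4, p(m) = -98 (−); new bracket [2, 4]
m = 3, p(m) = 15 (+); new bracket [3, 4]
m = 3.5, p(m) = -20.875 (−); new bracket [3, 3.5]
m = 3.25, p(m) = 1.2109 (+); new bracket [3.25, 3.5]
m = 3.375, p(m) = -8.6763 (−); new bracket [3.25, 3.375]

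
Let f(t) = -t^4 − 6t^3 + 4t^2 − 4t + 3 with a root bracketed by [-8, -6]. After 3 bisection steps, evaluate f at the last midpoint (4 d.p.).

-18.4102

f(-7) = -116 < 0, so the root lies in [-7, -6]
f(-6.5) = 60.6875 > 0, so the root lies in [-7, -6.5]
f(-6.75) = -18.410156 < 0, so the root lies in [-6.75, -6.5]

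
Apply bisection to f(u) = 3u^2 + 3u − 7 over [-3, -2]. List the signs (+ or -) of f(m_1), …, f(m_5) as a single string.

u = -2.5 gives f = 4.25, positive; keep [-2.5, -2]
u = -2.25 gives f = 1.4375, positive; keep [-2.25, -2]
u = -2.125 gives f = 0.171875, positive; keep [-2.125, -2]
u = -2.0625 gives f = -0.4258, negative; keep [-2.125, -2.0625]
u = -2.09375 gives f = -0.1299, negative; keep [-2.125, -2.09375]

+++--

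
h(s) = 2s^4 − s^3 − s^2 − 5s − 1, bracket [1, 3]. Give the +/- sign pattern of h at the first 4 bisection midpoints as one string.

+-+-

midpoint 2: h = 9 > 0 → [1, 2]
midpoint 1.5: h = -4 < 0 → [1.5, 2]
midpoint 1.75: h = 0.585938 > 0 → [1.5, 1.75]
midpoint 1.625: h = -2.1108 < 0 → [1.625, 1.75]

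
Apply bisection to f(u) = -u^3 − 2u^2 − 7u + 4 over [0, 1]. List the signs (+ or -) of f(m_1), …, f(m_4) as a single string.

-+++

m = 0.5, f(m) = -0.125 (−); new bracket [0, 0.5]
m = 0.25, f(m) = 2.109375 (+); new bracket [0.25, 0.5]
m = 0.375, f(m) = 1.041016 (+); new bracket [0.375, 0.5]
m = 0.4375, f(m) = 0.4709 (+); new bracket [0.4375, 0.5]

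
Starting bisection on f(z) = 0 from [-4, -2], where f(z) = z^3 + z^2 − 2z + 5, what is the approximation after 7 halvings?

midpoint -3: f = -7 < 0 → [-3, -2]
midpoint -2.5: f = 0.625 > 0 → [-3, -2.5]
midpoint -2.75: f = -2.734375 < 0 → [-2.75, -2.5]
midpoint -2.625: f = -0.9473 < 0 → [-2.625, -2.5]
midpoint -2.5625: f = -0.135 < 0 → [-2.5625, -2.5]
midpoint -2.53125: f = 0.2514 > 0 → [-2.5625, -2.53125]
midpoint -2.546875: f = 0.0598 > 0 → [-2.5625, -2.546875]

-2.546875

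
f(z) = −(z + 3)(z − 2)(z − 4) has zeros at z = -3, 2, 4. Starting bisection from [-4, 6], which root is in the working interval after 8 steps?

midpoint 1: f = -12 < 0 → [-4, 1]
midpoint -1.5: f = -28.875 < 0 → [-4, -1.5]
midpoint -2.75: f = -8.015625 < 0 → [-4, -2.75]
midpoint -3.375: f = 14.8652 > 0 → [-3.375, -2.75]
midpoint -3.0625: f = 2.2346 > 0 → [-3.0625, -2.75]
midpoint -2.90625: f = -3.1766 < 0 → [-3.0625, -2.90625]
midpoint -2.984375: f = -0.5439 < 0 → [-3.0625, -2.984375]
midpoint -3.0234375: f = 0.8269 > 0 → [-3.0234375, -2.984375]

-3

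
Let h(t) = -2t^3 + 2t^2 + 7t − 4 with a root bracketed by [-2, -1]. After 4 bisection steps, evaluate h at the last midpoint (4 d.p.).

h(-1.5) = -3.25 < 0, so the root lies in [-2, -1.5]
h(-1.75) = 0.59375 > 0, so the root lies in [-1.75, -1.5]
h(-1.625) = -1.511719 < 0, so the root lies in [-1.75, -1.625]
h(-1.6875) = -0.5063 < 0, so the root lies in [-1.75, -1.6875]

-0.5063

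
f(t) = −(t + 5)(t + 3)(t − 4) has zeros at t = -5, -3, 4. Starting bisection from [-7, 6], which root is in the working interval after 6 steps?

m = -0.5, f(m) = 50.625 (+); new bracket [-0.5, 6]
m = 2.75, f(m) = 55.703125 (+); new bracket [2.75, 6]
m = 4.375, f(m) = -25.927734 (−); new bracket [2.75, 4.375]
m = 3.5625, f(m) = 24.5837 (+); new bracket [3.5625, 4.375]
m = 3.96875, f(m) = 1.9532 (+); new bracket [3.96875, 4.375]
m = 4.171875, f(m) = -11.3059 (−); new bracket [3.96875, 4.171875]

4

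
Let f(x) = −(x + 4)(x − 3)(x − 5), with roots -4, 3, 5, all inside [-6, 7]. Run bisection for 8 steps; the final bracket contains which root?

-4

m = 0.5, f(m) = -50.625 (−); new bracket [-6, 0.5]
m = -2.75, f(m) = -55.703125 (−); new bracket [-6, -2.75]
m = -4.375, f(m) = 25.927734 (+); new bracket [-4.375, -2.75]
m = -3.5625, f(m) = -24.5837 (−); new bracket [-4.375, -3.5625]
m = -3.96875, f(m) = -1.9532 (−); new bracket [-4.375, -3.96875]
m = -4.171875, f(m) = 11.3059 (+); new bracket [-4.171875, -3.96875]
m = -4.0703125, f(m) = 4.5091 (+); new bracket [-4.0703125, -3.96875]
m = -4.01953125, f(m) = 1.2366 (+); new bracket [-4.01953125, -3.96875]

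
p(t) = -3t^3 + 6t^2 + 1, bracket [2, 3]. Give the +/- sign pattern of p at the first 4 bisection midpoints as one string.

t = 2.5 gives p = -8.375, negative; keep [2, 2.5]
t = 2.25 gives p = -2.796875, negative; keep [2, 2.25]
t = 2.125 gives p = -0.693359, negative; keep [2, 2.125]
t = 2.0625 gives p = 0.2024, positive; keep [2.0625, 2.125]

---+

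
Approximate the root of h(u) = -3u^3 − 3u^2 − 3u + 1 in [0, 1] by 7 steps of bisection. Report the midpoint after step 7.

0.2578125

m = 0.5, h(m) = -1.625 (−); new bracket [0, 0.5]
m = 0.25, h(m) = 0.015625 (+); new bracket [0.25, 0.5]
m = 0.375, h(m) = -0.705078 (−); new bracket [0.25, 0.375]
m = 0.3125, h(m) = -0.322 (−); new bracket [0.25, 0.3125]
m = 0.28125, h(m) = -0.1478 (−); new bracket [0.25, 0.28125]
m = 0.265625, h(m) = -0.0648 (−); new bracket [0.25, 0.265625]
m = 0.2578125, h(m) = -0.0242 (−); new bracket [0.25, 0.2578125]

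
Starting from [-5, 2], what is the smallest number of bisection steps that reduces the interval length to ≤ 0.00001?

20

Width after n steps is 7/2^n. Need 2^n ≥ 7/0.00001 = 700000.
2^19 = 524288 < 700000 ≤ 2^20 = 1048576, so n = 20.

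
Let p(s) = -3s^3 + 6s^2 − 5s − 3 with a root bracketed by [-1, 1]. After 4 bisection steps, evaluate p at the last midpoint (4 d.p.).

midpoint 0: p = -3 < 0 → [-1, 0]
midpoint -0.5: p = 1.375 > 0 → [-0.5, 0]
midpoint -0.25: p = -1.328125 < 0 → [-0.5, -0.25]
midpoint -0.375: p = -0.123 < 0 → [-0.5, -0.375]

-0.1230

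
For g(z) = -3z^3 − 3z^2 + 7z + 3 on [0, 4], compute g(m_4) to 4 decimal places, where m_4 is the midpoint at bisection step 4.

1.2031

m = 2, g(m) = -19 (−); new bracket [0, 2]
m = 1, g(m) = 4 (+); new bracket [1, 2]
m = 1.5, g(m) = -3.375 (−); new bracket [1, 1.5]
m = 1.25, g(m) = 1.2031 (+); new bracket [1.25, 1.5]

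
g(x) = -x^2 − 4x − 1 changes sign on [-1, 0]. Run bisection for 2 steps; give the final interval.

[-0.5, -0.25]

midpoint -0.5: g = 0.75 > 0 → [-0.5, 0]
midpoint -0.25: g = -0.0625 < 0 → [-0.5, -0.25]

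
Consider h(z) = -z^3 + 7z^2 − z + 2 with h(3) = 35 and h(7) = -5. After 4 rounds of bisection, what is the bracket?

h(5) = 47 > 0, so the root lies in [5, 7]
h(6) = 32 > 0, so the root lies in [6, 7]
h(6.5) = 16.625 > 0, so the root lies in [6.5, 7]
h(6.75) = 6.6406 > 0, so the root lies in [6.75, 7]

[6.75, 7]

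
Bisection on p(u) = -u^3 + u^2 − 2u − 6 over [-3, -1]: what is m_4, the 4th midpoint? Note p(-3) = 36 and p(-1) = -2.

-1.125

p(-2) = 10 > 0, so the root lies in [-2, -1]
p(-1.5) = 2.625 > 0, so the root lies in [-1.5, -1]
p(-1.25) = 0.015625 > 0, so the root lies in [-1.25, -1]
p(-1.125) = -1.0605 < 0, so the root lies in [-1.25, -1.125]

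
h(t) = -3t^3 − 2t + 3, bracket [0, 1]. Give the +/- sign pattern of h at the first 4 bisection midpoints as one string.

++--

midpoint 0.5: h = 1.625 > 0 → [0.5, 1]
midpoint 0.75: h = 0.234375 > 0 → [0.75, 1]
midpoint 0.875: h = -0.759766 < 0 → [0.75, 0.875]
midpoint 0.8125: h = -0.2341 < 0 → [0.75, 0.8125]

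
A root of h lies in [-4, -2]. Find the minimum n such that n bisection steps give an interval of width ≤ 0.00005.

16

Width after n steps is 2/2^n. Need 2^n ≥ 2/0.00005 = 40000.
2^15 = 32768 < 40000 ≤ 2^16 = 65536, so n = 16.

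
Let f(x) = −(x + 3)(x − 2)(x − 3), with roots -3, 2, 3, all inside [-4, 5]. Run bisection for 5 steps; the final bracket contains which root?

-3

x = 0.5 gives f = -13.125, negative; keep [-4, 0.5]
x = -1.75 gives f = -22.265625, negative; keep [-4, -1.75]
x = -2.875 gives f = -3.580078, negative; keep [-4, -2.875]
x = -3.4375 gives f = 15.3142, positive; keep [-3.4375, -2.875]
x = -3.15625 gives f = 4.9599, positive; keep [-3.15625, -2.875]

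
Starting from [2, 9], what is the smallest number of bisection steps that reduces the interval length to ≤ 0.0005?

Width after n steps is 7/2^n. Need 2^n ≥ 7/0.0005 = 14000.
2^13 = 8192 < 14000 ≤ 2^14 = 16384, so n = 14.

14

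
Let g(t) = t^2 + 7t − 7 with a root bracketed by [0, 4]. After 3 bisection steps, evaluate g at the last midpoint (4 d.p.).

-3.2500

midpoint 2: g = 11 > 0 → [0, 2]
midpoint 1: g = 1 > 0 → [0, 1]
midpoint 0.5: g = -3.25 < 0 → [0.5, 1]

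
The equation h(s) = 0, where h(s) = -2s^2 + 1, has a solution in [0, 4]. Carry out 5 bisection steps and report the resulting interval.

s = 2 gives h = -7, negative; keep [0, 2]
s = 1 gives h = -1, negative; keep [0, 1]
s = 0.5 gives h = 0.5, positive; keep [0.5, 1]
s = 0.75 gives h = -0.125, negative; keep [0.5, 0.75]
s = 0.625 gives h = 0.2188, positive; keep [0.625, 0.75]

[0.625, 0.75]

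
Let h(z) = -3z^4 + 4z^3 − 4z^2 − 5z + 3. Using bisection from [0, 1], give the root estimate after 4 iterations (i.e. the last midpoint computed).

0.4375

h(0.5) = -0.1875 < 0, so the root lies in [0, 0.5]
h(0.25) = 1.550781 > 0, so the root lies in [0.25, 0.5]
h(0.375) = 0.714111 > 0, so the root lies in [0.375, 0.5]
h(0.4375) = 0.2719 > 0, so the root lies in [0.4375, 0.5]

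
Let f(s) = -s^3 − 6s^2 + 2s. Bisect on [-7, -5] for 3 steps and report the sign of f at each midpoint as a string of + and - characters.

-+-

f(-6) = -12 < 0, so the root lies in [-7, -6]
f(-6.5) = 8.125 > 0, so the root lies in [-6.5, -6]
f(-6.25) = -2.734375 < 0, so the root lies in [-6.5, -6.25]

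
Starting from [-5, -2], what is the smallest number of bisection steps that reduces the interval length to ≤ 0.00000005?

Width after n steps is 3/2^n. Need 2^n ≥ 3/0.00000005 = 60000000.
2^25 = 33554432 < 60000000 ≤ 2^26 = 67108864, so n = 26.

26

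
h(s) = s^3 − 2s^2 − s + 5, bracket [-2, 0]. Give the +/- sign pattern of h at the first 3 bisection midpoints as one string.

midpoint -1: h = 3 > 0 → [-2, -1]
midpoint -1.5: h = -1.375 < 0 → [-1.5, -1]
midpoint -1.25: h = 1.171875 > 0 → [-1.5, -1.25]

+-+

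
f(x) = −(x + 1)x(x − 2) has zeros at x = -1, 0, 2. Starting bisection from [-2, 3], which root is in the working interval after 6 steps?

2

m = 0.5, f(m) = 1.125 (+); new bracket [0.5, 3]
m = 1.75, f(m) = 1.203125 (+); new bracket [1.75, 3]
m = 2.375, f(m) = -3.005859 (−); new bracket [1.75, 2.375]
m = 2.0625, f(m) = -0.3948 (−); new bracket [1.75, 2.0625]
m = 1.90625, f(m) = 0.5194 (+); new bracket [1.90625, 2.0625]
m = 1.984375, f(m) = 0.0925 (+); new bracket [1.984375, 2.0625]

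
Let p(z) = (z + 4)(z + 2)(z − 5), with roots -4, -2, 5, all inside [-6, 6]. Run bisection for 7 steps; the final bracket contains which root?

5

z = 0 gives p = -40, negative; keep [0, 6]
z = 3 gives p = -70, negative; keep [3, 6]
z = 4.5 gives p = -27.625, negative; keep [4.5, 6]
z = 5.25 gives p = 16.7656, positive; keep [4.5, 5.25]
z = 4.875 gives p = -7.627, negative; keep [4.875, 5.25]
z = 5.0625 gives p = 4.0002, positive; keep [4.875, 5.0625]
z = 4.96875 gives p = -1.9532, negative; keep [4.96875, 5.0625]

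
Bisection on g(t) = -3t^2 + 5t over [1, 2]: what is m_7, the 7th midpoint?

t = 1.5 gives g = 0.75, positive; keep [1.5, 2]
t = 1.75 gives g = -0.4375, negative; keep [1.5, 1.75]
t = 1.625 gives g = 0.203125, positive; keep [1.625, 1.75]
t = 1.6875 gives g = -0.1055, negative; keep [1.625, 1.6875]
t = 1.65625 gives g = 0.0518, positive; keep [1.65625, 1.6875]
t = 1.671875 gives g = -0.0261, negative; keep [1.65625, 1.671875]
t = 1.6640625 gives g = 0.013, positive; keep [1.6640625, 1.671875]

1.6640625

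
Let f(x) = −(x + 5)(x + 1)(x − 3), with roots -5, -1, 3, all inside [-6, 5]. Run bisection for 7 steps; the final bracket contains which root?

3

m = -0.5, f(m) = 7.875 (+); new bracket [-0.5, 5]
m = 2.25, f(m) = 17.671875 (+); new bracket [2.25, 5]
m = 3.625, f(m) = -24.931641 (−); new bracket [2.25, 3.625]
m = 2.9375, f(m) = 1.9534 (+); new bracket [2.9375, 3.625]
m = 3.28125, f(m) = -9.9715 (−); new bracket [2.9375, 3.28125]
m = 3.109375, f(m) = -3.6449 (−); new bracket [2.9375, 3.109375]
m = 3.0234375, f(m) = -0.7566 (−); new bracket [2.9375, 3.0234375]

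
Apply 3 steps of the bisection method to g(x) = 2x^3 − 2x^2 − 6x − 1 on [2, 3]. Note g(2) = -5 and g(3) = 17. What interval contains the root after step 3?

m = 2.5, g(m) = 2.75 (+); new bracket [2, 2.5]
m = 2.25, g(m) = -1.84375 (−); new bracket [2.25, 2.5]
m = 2.375, g(m) = 0.261719 (+); new bracket [2.25, 2.375]

[2.25, 2.375]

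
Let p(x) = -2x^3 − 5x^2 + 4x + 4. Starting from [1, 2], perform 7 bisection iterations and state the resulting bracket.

m = 1.5, p(m) = -8 (−); new bracket [1, 1.5]
m = 1.25, p(m) = -2.71875 (−); new bracket [1, 1.25]
m = 1.125, p(m) = -0.675781 (−); new bracket [1, 1.125]
m = 1.0625, p(m) = 0.2065 (+); new bracket [1.0625, 1.125]
m = 1.09375, p(m) = -0.2233 (−); new bracket [1.0625, 1.09375]
m = 1.078125, p(m) = -0.0056 (−); new bracket [1.0625, 1.078125]
m = 1.0703125, p(m) = 0.1012 (+); new bracket [1.0703125, 1.078125]

[1.0703125, 1.078125]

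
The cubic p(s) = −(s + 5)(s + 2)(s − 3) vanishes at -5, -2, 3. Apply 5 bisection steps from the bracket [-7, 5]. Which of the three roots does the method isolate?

3

m = -1, p(m) = 16 (+); new bracket [-1, 5]
m = 2, p(m) = 28 (+); new bracket [2, 5]
m = 3.5, p(m) = -23.375 (−); new bracket [2, 3.5]
m = 2.75, p(m) = 9.2031 (+); new bracket [2.75, 3.5]
m = 3.125, p(m) = -5.2051 (−); new bracket [2.75, 3.125]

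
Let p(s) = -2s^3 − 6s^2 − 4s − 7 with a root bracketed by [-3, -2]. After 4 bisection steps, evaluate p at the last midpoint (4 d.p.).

s = -2.5 gives p = -3.25, negative; keep [-3, -2.5]
s = -2.75 gives p = 0.21875, positive; keep [-2.75, -2.5]
s = -2.625 gives p = -1.667969, negative; keep [-2.75, -2.625]
s = -2.6875 gives p = -0.7642, negative; keep [-2.75, -2.6875]

-0.7642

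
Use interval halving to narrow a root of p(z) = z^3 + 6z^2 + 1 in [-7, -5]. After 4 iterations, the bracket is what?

[-6.125, -6]

p(-6) = 1 > 0, so the root lies in [-7, -6]
p(-6.5) = -20.125 < 0, so the root lies in [-6.5, -6]
p(-6.25) = -8.765625 < 0, so the root lies in [-6.25, -6]
p(-6.125) = -3.6895 < 0, so the root lies in [-6.125, -6]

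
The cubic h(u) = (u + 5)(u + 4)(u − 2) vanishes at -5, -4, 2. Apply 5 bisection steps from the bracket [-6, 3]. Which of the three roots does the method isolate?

2

m = -1.5, h(m) = -30.625 (−); new bracket [-1.5, 3]
m = 0.75, h(m) = -34.140625 (−); new bracket [0.75, 3]
m = 1.875, h(m) = -5.048828 (−); new bracket [1.875, 3]
m = 2.4375, h(m) = 20.947 (+); new bracket [1.875, 2.4375]
m = 2.15625, h(m) = 6.8837 (+); new bracket [1.875, 2.15625]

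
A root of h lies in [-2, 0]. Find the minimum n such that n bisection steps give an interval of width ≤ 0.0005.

12

Width after n steps is 2/2^n. Need 2^n ≥ 2/0.0005 = 4000.
2^11 = 2048 < 4000 ≤ 2^12 = 4096, so n = 12.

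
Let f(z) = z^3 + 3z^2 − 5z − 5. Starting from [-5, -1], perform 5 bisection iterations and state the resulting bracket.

z = -3 gives f = 10, positive; keep [-5, -3]
z = -4 gives f = -1, negative; keep [-4, -3]
z = -3.5 gives f = 6.375, positive; keep [-4, -3.5]
z = -3.75 gives f = 3.2031, positive; keep [-4, -3.75]
z = -3.875 gives f = 1.2363, positive; keep [-4, -3.875]

[-4, -3.875]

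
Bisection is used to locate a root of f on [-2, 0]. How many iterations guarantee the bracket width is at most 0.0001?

15

Width after n steps is 2/2^n. Need 2^n ≥ 2/0.0001 = 20000.
2^14 = 16384 < 20000 ≤ 2^15 = 32768, so n = 15.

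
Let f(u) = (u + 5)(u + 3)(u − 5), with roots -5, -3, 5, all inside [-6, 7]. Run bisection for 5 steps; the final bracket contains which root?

f(0.5) = -86.625 < 0, so the root lies in [0.5, 7]
f(3.75) = -73.828125 < 0, so the root lies in [3.75, 7]
f(5.375) = 32.583984 > 0, so the root lies in [3.75, 5.375]
f(4.5625) = -31.6384 < 0, so the root lies in [4.5625, 5.375]
f(4.96875) = -2.4825 < 0, so the root lies in [4.96875, 5.375]

5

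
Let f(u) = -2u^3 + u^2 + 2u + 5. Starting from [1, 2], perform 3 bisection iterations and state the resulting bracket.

u = 1.5 gives f = 3.5, positive; keep [1.5, 2]
u = 1.75 gives f = 0.84375, positive; keep [1.75, 2]
u = 1.875 gives f = -0.917969, negative; keep [1.75, 1.875]

[1.75, 1.875]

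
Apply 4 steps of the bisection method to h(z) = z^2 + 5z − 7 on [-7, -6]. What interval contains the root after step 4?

h(-6.5) = 2.75 > 0, so the root lies in [-6.5, -6]
h(-6.25) = 0.8125 > 0, so the root lies in [-6.25, -6]
h(-6.125) = -0.109375 < 0, so the root lies in [-6.25, -6.125]
h(-6.1875) = 0.3477 > 0, so the root lies in [-6.1875, -6.125]

[-6.1875, -6.125]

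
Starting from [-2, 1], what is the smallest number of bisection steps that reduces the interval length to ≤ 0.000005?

20

Width after n steps is 3/2^n. Need 2^n ≥ 3/0.000005 = 600000.
2^19 = 524288 < 600000 ≤ 2^20 = 1048576, so n = 20.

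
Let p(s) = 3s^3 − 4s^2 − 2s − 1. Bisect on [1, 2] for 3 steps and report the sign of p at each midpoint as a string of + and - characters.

--+

s = 1.5 gives p = -2.875, negative; keep [1.5, 2]
s = 1.75 gives p = -0.671875, negative; keep [1.75, 2]
s = 1.875 gives p = 0.962891, positive; keep [1.75, 1.875]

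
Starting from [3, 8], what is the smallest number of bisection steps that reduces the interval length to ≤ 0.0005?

Width after n steps is 5/2^n. Need 2^n ≥ 5/0.0005 = 10000.
2^13 = 8192 < 10000 ≤ 2^14 = 16384, so n = 14.

14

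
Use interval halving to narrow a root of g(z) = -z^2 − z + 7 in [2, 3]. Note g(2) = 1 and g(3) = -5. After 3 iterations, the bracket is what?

[2.125, 2.25]

m = 2.5, g(m) = -1.75 (−); new bracket [2, 2.5]
m = 2.25, g(m) = -0.3125 (−); new bracket [2, 2.25]
m = 2.125, g(m) = 0.359375 (+); new bracket [2.125, 2.25]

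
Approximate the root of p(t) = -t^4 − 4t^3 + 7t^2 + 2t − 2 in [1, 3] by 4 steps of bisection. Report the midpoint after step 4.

midpoint 2: p = -18 < 0 → [1, 2]
midpoint 1.5: p = -1.8125 < 0 → [1, 1.5]
midpoint 1.25: p = 1.183594 > 0 → [1.25, 1.5]
midpoint 1.375: p = 0.0115 > 0 → [1.375, 1.5]

1.375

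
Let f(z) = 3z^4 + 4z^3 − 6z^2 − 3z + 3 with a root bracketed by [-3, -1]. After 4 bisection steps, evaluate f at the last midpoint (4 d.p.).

-1.7571

f(-2) = 1 > 0, so the root lies in [-2, -1]
f(-1.5) = -4.3125 < 0, so the root lies in [-2, -1.5]
f(-1.75) = -3.425781 < 0, so the root lies in [-2, -1.75]
f(-1.875) = -1.7571 < 0, so the root lies in [-2, -1.875]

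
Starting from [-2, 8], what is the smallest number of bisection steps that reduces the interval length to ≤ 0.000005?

Width after n steps is 10/2^n. Need 2^n ≥ 10/0.000005 = 2000000.
2^20 = 1048576 < 2000000 ≤ 2^21 = 2097152, so n = 21.

21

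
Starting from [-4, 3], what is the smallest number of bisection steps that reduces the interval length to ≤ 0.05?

Width after n steps is 7/2^n. Need 2^n ≥ 7/0.05 = 140.
2^7 = 128 < 140 ≤ 2^8 = 256, so n = 8.

8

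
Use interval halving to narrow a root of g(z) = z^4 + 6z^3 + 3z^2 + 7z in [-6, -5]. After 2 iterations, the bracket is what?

[-5.75, -5.5]

z = -5.5 gives g = -30.9375, negative; keep [-6, -5.5]
z = -5.75 gives g = 11.410156, positive; keep [-5.75, -5.5]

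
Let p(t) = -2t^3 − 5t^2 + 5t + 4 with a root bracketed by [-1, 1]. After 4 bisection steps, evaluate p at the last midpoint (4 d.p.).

midpoint 0: p = 4 > 0 → [-1, 0]
midpoint -0.5: p = 0.5 > 0 → [-1, -0.5]
midpoint -0.75: p = -1.71875 < 0 → [-0.75, -0.5]
midpoint -0.625: p = -0.5898 < 0 → [-0.625, -0.5]

-0.5898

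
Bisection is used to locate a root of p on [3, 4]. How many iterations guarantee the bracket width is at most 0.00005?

15

Width after n steps is 1/2^n. Need 2^n ≥ 1/0.00005 = 20000.
2^14 = 16384 < 20000 ≤ 2^15 = 32768, so n = 15.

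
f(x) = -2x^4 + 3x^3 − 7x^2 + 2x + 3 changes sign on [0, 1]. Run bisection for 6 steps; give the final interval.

[0.890625, 0.90625]

m = 0.5, f(m) = 2.5 (+); new bracket [0.5, 1]
m = 0.75, f(m) = 1.195312 (+); new bracket [0.75, 1]
m = 0.875, f(m) = 0.228027 (+); new bracket [0.875, 1]
m = 0.9375, f(m) = -0.3504 (−); new bracket [0.875, 0.9375]
m = 0.90625, f(m) = -0.0527 (−); new bracket [0.875, 0.90625]
m = 0.890625, f(m) = 0.0898 (+); new bracket [0.890625, 0.90625]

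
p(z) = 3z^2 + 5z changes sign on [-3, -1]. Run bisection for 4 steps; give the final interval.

midpoint -2: p = 2 > 0 → [-2, -1]
midpoint -1.5: p = -0.75 < 0 → [-2, -1.5]
midpoint -1.75: p = 0.4375 > 0 → [-1.75, -1.5]
midpoint -1.625: p = -0.2031 < 0 → [-1.75, -1.625]

[-1.75, -1.625]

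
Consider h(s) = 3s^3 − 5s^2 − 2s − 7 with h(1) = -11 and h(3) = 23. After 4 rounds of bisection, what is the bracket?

[2.25, 2.375]

s = 2 gives h = -7, negative; keep [2, 3]
s = 2.5 gives h = 3.625, positive; keep [2, 2.5]
s = 2.25 gives h = -2.640625, negative; keep [2.25, 2.5]
s = 2.375 gives h = 0.2363, positive; keep [2.25, 2.375]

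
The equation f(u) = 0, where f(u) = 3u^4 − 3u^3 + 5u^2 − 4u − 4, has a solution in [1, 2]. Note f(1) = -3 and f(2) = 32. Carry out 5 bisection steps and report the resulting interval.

f(1.5) = 6.3125 > 0, so the root lies in [1, 1.5]
f(1.25) = 0.277344 > 0, so the root lies in [1, 1.25]
f(1.125) = -1.637939 < 0, so the root lies in [1.125, 1.25]
f(1.1875) = -0.7573 < 0, so the root lies in [1.1875, 1.25]
f(1.21875) = -0.2603 < 0, so the root lies in [1.21875, 1.25]

[1.21875, 1.25]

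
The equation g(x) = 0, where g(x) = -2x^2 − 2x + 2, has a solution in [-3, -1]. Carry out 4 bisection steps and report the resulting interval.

g(-2) = -2 < 0, so the root lies in [-2, -1]
g(-1.5) = 0.5 > 0, so the root lies in [-2, -1.5]
g(-1.75) = -0.625 < 0, so the root lies in [-1.75, -1.5]
g(-1.625) = -0.0312 < 0, so the root lies in [-1.625, -1.5]

[-1.625, -1.5]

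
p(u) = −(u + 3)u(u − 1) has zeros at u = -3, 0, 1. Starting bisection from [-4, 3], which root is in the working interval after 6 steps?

-3

m = -0.5, p(m) = -1.875 (−); new bracket [-4, -0.5]
m = -2.25, p(m) = -5.484375 (−); new bracket [-4, -2.25]
m = -3.125, p(m) = 1.611328 (+); new bracket [-3.125, -2.25]
m = -2.6875, p(m) = -3.0969 (−); new bracket [-3.125, -2.6875]
m = -2.90625, p(m) = -1.0643 (−); new bracket [-3.125, -2.90625]
m = -3.015625, p(m) = 0.1892 (+); new bracket [-3.015625, -2.90625]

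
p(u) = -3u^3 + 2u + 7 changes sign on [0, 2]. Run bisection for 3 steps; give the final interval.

[1.25, 1.5]

midpoint 1: p = 6 > 0 → [1, 2]
midpoint 1.5: p = -0.125 < 0 → [1, 1.5]
midpoint 1.25: p = 3.640625 > 0 → [1.25, 1.5]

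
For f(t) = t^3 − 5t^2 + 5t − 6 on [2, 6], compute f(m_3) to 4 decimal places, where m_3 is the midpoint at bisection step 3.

t = 4 gives f = -2, negative; keep [4, 6]
t = 5 gives f = 19, positive; keep [4, 5]
t = 4.5 gives f = 6.375, positive; keep [4, 4.5]

6.3750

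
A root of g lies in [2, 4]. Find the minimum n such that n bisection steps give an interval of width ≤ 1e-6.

Width after n steps is 2/2^n. Need 2^n ≥ 2/1e-6 = 2000000.
2^20 = 1048576 < 2000000 ≤ 2^21 = 2097152, so n = 21.

21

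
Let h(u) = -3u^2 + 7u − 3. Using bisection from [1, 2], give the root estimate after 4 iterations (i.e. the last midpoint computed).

u = 1.5 gives h = 0.75, positive; keep [1.5, 2]
u = 1.75 gives h = 0.0625, positive; keep [1.75, 2]
u = 1.875 gives h = -0.421875, negative; keep [1.75, 1.875]
u = 1.8125 gives h = -0.168, negative; keep [1.75, 1.8125]

1.8125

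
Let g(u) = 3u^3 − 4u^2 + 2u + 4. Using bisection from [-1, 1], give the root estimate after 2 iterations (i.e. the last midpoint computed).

u = 0 gives g = 4, positive; keep [-1, 0]
u = -0.5 gives g = 1.625, positive; keep [-1, -0.5]

-0.5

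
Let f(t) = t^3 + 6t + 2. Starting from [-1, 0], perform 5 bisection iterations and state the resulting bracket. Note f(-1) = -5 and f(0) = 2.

[-0.34375, -0.3125]

f(-0.5) = -1.125 < 0, so the root lies in [-0.5, 0]
f(-0.25) = 0.484375 > 0, so the root lies in [-0.5, -0.25]
f(-0.375) = -0.302734 < 0, so the root lies in [-0.375, -0.25]
f(-0.3125) = 0.0945 > 0, so the root lies in [-0.375, -0.3125]
f(-0.34375) = -0.1031 < 0, so the root lies in [-0.34375, -0.3125]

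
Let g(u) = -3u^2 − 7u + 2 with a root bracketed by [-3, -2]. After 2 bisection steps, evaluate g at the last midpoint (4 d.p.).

m = -2.5, g(m) = 0.75 (+); new bracket [-3, -2.5]
m = -2.75, g(m) = -1.4375 (−); new bracket [-2.75, -2.5]

-1.4375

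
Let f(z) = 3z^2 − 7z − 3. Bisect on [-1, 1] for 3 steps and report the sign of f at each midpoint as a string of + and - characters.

f(0) = -3 < 0, so the root lies in [-1, 0]
f(-0.5) = 1.25 > 0, so the root lies in [-0.5, 0]
f(-0.25) = -1.0625 < 0, so the root lies in [-0.5, -0.25]

-+-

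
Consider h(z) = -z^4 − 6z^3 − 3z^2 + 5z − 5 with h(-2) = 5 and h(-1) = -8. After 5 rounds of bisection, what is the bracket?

[-1.78125, -1.75]

h(-1.5) = -4.0625 < 0, so the root lies in [-2, -1.5]
h(-1.75) = -0.160156 < 0, so the root lies in [-2, -1.75]
h(-1.875) = 2.269287 > 0, so the root lies in [-1.875, -1.75]
h(-1.8125) = 1.0159 > 0, so the root lies in [-1.8125, -1.75]
h(-1.78125) = 0.4181 > 0, so the root lies in [-1.78125, -1.75]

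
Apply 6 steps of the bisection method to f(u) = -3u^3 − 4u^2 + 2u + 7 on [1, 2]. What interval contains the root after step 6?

m = 1.5, f(m) = -9.125 (−); new bracket [1, 1.5]
m = 1.25, f(m) = -2.609375 (−); new bracket [1, 1.25]
m = 1.125, f(m) = -0.083984 (−); new bracket [1, 1.125]
m = 1.0625, f(m) = 1.011 (+); new bracket [1.0625, 1.125]
m = 1.09375, f(m) = 0.477 (+); new bracket [1.09375, 1.125]
m = 1.109375, f(m) = 0.1999 (+); new bracket [1.109375, 1.125]

[1.109375, 1.125]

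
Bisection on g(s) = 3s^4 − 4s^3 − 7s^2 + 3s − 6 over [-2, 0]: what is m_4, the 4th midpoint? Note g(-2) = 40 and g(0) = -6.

-1.375

midpoint -1: g = -9 < 0 → [-2, -1]
midpoint -1.5: g = 2.4375 > 0 → [-1.5, -1]
midpoint -1.25: g = -5.550781 < 0 → [-1.5, -1.25]
midpoint -1.375: g = -2.2375 < 0 → [-1.5, -1.375]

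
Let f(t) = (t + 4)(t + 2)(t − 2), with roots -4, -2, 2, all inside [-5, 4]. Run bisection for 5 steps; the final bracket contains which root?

midpoint -0.5: f = -13.125 < 0 → [-0.5, 4]
midpoint 1.75: f = -5.390625 < 0 → [1.75, 4]
midpoint 2.875: f = 29.326172 > 0 → [1.75, 2.875]
midpoint 2.3125: f = 8.5071 > 0 → [1.75, 2.3125]
midpoint 2.03125: f = 0.7598 > 0 → [1.75, 2.03125]

2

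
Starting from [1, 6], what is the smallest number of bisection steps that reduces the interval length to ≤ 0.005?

Width after n steps is 5/2^n. Need 2^n ≥ 5/0.005 = 1000.
2^9 = 512 < 1000 ≤ 2^10 = 1024, so n = 10.

10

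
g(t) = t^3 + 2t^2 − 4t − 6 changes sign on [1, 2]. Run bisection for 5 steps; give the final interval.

m = 1.5, g(m) = -4.125 (−); new bracket [1.5, 2]
m = 1.75, g(m) = -1.515625 (−); new bracket [1.75, 2]
m = 1.875, g(m) = 0.123047 (+); new bracket [1.75, 1.875]
m = 1.8125, g(m) = -0.7253 (−); new bracket [1.8125, 1.875]
m = 1.84375, g(m) = -0.3085 (−); new bracket [1.84375, 1.875]

[1.84375, 1.875]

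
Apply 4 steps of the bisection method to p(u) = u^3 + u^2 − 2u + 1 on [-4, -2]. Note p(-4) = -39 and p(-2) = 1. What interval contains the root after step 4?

midpoint -3: p = -11 < 0 → [-3, -2]
midpoint -2.5: p = -3.375 < 0 → [-2.5, -2]
midpoint -2.25: p = -0.828125 < 0 → [-2.25, -2]
midpoint -2.125: p = 0.1699 > 0 → [-2.25, -2.125]

[-2.25, -2.125]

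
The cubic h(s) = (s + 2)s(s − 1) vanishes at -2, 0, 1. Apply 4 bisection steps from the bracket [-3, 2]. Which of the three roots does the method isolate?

-2

m = -0.5, h(m) = 1.125 (+); new bracket [-3, -0.5]
m = -1.75, h(m) = 1.203125 (+); new bracket [-3, -1.75]
m = -2.375, h(m) = -3.005859 (−); new bracket [-2.375, -1.75]
m = -2.0625, h(m) = -0.3948 (−); new bracket [-2.0625, -1.75]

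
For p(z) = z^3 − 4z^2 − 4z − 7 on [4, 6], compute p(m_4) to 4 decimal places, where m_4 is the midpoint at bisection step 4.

2.0488

z = 5 gives p = -2, negative; keep [5, 6]
z = 5.5 gives p = 16.375, positive; keep [5, 5.5]
z = 5.25 gives p = 6.453125, positive; keep [5, 5.25]
z = 5.125 gives p = 2.0488, positive; keep [5, 5.125]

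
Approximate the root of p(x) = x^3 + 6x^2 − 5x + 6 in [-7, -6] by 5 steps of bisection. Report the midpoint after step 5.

-6.84375

m = -6.5, p(m) = 17.375 (+); new bracket [-7, -6.5]
m = -6.75, p(m) = 5.578125 (+); new bracket [-7, -6.75]
m = -6.875, p(m) = -0.982422 (−); new bracket [-6.875, -6.75]
m = -6.8125, p(m) = 2.3542 (+); new bracket [-6.875, -6.8125]
m = -6.84375, p(m) = 0.7001 (+); new bracket [-6.875, -6.84375]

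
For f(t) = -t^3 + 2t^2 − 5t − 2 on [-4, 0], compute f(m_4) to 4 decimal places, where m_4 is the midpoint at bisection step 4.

m = -2, f(m) = 24 (+); new bracket [-2, 0]
m = -1, f(m) = 6 (+); new bracket [-1, 0]
m = -0.5, f(m) = 1.125 (+); new bracket [-0.5, 0]
m = -0.25, f(m) = -0.6094 (−); new bracket [-0.5, -0.25]

-0.6094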